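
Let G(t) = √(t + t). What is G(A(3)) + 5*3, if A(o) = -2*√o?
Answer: 15 + 2*I*3^(¼) ≈ 15.0 + 2.6321*I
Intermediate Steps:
G(t) = √2*√t (G(t) = √(2*t) = √2*√t)
G(A(3)) + 5*3 = √2*√(-2*√3) + 5*3 = √2*(I*√2*3^(¼)) + 15 = 2*I*3^(¼) + 15 = 15 + 2*I*3^(¼)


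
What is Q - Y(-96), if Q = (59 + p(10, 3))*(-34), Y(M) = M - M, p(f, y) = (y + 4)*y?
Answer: -2720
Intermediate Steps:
p(f, y) = y*(4 + y) (p(f, y) = (4 + y)*y = y*(4 + y))
Y(M) = 0
Q = -2720 (Q = (59 + 3*(4 + 3))*(-34) = (59 + 3*7)*(-34) = (59 + 21)*(-34) = 80*(-34) = -2720)
Q - Y(-96) = -2720 - 1*0 = -2720 + 0 = -2720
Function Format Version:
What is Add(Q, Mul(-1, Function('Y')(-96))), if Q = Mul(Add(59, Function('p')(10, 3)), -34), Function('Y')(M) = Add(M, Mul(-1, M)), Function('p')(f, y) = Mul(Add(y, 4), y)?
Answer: -2720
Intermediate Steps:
Function('p')(f, y) = Mul(y, Add(4, y)) (Function('p')(f, y) = Mul(Add(4, y), y) = Mul(y, Add(4, y)))
Function('Y')(M) = 0
Q = -2720 (Q = Mul(Add(59, Mul(3, Add(4, 3))), -34) = Mul(Add(59, Mul(3, 7)), -34) = Mul(Add(59, 21), -34) = Mul(80, -34) = -2720)
Add(Q, Mul(-1, Function('Y')(-96))) = Add(-2720, Mul(-1, 0)) = Add(-2720, 0) = -2720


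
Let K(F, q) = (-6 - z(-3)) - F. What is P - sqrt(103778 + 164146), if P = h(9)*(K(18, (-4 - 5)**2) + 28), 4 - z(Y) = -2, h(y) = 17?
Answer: -34 - 2*sqrt(66981) ≈ -551.61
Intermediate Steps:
z(Y) = 6 (z(Y) = 4 - 1*(-2) = 4 + 2 = 6)
K(F, q) = -12 - F (K(F, q) = (-6 - 1*6) - F = (-6 - 6) - F = -12 - F)
P = -34 (P = 17*((-12 - 1*18) + 28) = 17*((-12 - 18) + 28) = 17*(-30 + 28) = 17*(-2) = -34)
P - sqrt(103778 + 164146) = -34 - sqrt(103778 + 164146) = -34 - sqrt(267924) = -34 - 2*sqrt(66981)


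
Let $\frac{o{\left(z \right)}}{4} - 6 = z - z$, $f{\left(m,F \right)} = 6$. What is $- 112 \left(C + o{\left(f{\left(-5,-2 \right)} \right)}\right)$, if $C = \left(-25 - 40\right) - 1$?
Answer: $4704$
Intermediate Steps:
$C = -66$ ($C = -65 - 1 = -66$)
$o{\left(z \right)} = 24$ ($o{\left(z \right)} = 24 + 4 \left(z - z\right) = 24 + 4 \cdot 0 = 24 + 0 = 24$)
$- 112 \left(C + o{\left(f{\left(-5,-2 \right)} \right)}\right) = - 112 \left(-66 + 24\right) = \left(-112\right) \left(-42\right) = 4704$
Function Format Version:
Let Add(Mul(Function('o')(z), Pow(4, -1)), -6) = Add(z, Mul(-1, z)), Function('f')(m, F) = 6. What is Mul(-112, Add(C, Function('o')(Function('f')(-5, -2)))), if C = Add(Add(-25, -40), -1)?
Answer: 4704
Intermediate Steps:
C = -66 (C = Add(-65, -1) = -66)
Function('o')(z) = 24 (Function('o')(z) = Add(24, Mul(4, Add(z, Mul(-1, z)))) = Add(24, Mul(4, 0)) = Add(24, 0) = 24)
Mul(-112, Add(C, Function('o')(Function('f')(-5, -2)))) = Mul(-112, Add(-66, 24)) = Mul(-112, -42) = 4704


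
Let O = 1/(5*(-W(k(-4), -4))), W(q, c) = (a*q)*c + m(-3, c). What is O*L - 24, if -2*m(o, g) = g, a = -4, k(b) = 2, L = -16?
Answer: -2032/85 ≈ -23.906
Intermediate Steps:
m(o, g) = -g/2
W(q, c) = -c/2 - 4*c*q (W(q, c) = (-4*q)*c - c/2 = -4*c*q - c/2 = -c/2 - 4*c*q)
O = -1/170 (O = 1/(5*(-(-4)*(-1 - 8*2)/2)) = 1/(5*(-(-4)*(-1 - 16)/2)) = 1/(5*(-(-4)*(-17)/2)) = 1/(5*(-1*34)) = 1/(5*(-34)) = 1/(-170) = -1/170 ≈ -0.0058824)
O*L - 24 = -1/170*(-16) - 24 = 8/85 - 24 = -2032/85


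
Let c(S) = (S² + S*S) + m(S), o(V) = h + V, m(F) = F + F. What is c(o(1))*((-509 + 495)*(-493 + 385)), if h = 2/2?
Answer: 18144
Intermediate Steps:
m(F) = 2*F
h = 1 (h = 2*(½) = 1)
o(V) = 1 + V
c(S) = 2*S + 2*S² (c(S) = (S² + S*S) + 2*S = (S² + S²) + 2*S = 2*S² + 2*S = 2*S + 2*S²)
c(o(1))*((-509 + 495)*(-493 + 385)) = (2*(1 + 1)*(1 + (1 + 1)))*((-509 + 495)*(-493 + 385)) = (2*2*(1 + 2))*(-14*(-108)) = (2*2*3)*1512 = 12*1512 = 18144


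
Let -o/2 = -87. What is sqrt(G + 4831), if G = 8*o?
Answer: 7*sqrt(127) ≈ 78.886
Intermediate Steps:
o = 174 (o = -2*(-87) = 174)
G = 1392 (G = 8*174 = 1392)
sqrt(G + 4831) = sqrt(1392 + 4831) = sqrt(6223) = 7*sqrt(127)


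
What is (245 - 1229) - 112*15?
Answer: -2664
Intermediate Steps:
(245 - 1229) - 112*15 = -984 - 1*1680 = -984 - 1680 = -2664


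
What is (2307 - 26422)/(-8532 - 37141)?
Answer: 24115/45673 ≈ 0.52799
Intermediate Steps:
(2307 - 26422)/(-8532 - 37141) = -24115/(-45673) = -24115*(-1/45673) = 24115/45673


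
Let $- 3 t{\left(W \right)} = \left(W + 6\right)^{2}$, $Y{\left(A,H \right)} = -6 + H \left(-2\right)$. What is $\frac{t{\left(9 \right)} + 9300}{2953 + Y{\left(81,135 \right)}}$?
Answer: $\frac{9225}{2677} \approx 3.446$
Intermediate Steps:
$Y{\left(A,H \right)} = -6 - 2 H$
$t{\left(W \right)} = - \frac{\left(6 + W\right)^{2}}{3}$ ($t{\left(W \right)} = - \frac{\left(W + 6\right)^{2}}{3} = - \frac{\left(6 + W\right)^{2}}{3}$)
$\frac{t{\left(9 \right)} + 9300}{2953 + Y{\left(81,135 \right)}} = \frac{- \frac{\left(6 + 9\right)^{2}}{3} + 9300}{2953 - 276} = \frac{- \frac{15^{2}}{3} + 9300}{2953 - 276} = \frac{\left(- \frac{1}{3}\right) 225 + 9300}{2953 - 276} = \frac{-75 + 9300}{2677} = 9225 \cdot \frac{1}{2677} = \frac{9225}{2677}$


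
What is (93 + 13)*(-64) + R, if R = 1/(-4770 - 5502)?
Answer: -69685249/10272 ≈ -6784.0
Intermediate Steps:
R = -1/10272 (R = 1/(-10272) = -1/10272 ≈ -9.7352e-5)
(93 + 13)*(-64) + R = (93 + 13)*(-64) - 1/10272 = 106*(-64) - 1/10272 = -6784 - 1/10272 = -69685249/10272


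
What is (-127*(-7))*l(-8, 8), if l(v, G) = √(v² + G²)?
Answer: 7112*√2 ≈ 10058.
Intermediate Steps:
l(v, G) = √(G² + v²)
(-127*(-7))*l(-8, 8) = (-127*(-7))*√(8² + (-8)²) = 889*√(64 + 64) = 889*√128 = 889*(8*√2) = 7112*√2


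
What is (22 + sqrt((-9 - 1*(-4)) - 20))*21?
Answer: 462 + 105*I ≈ 462.0 + 105.0*I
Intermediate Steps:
(22 + sqrt((-9 - 1*(-4)) - 20))*21 = (22 + sqrt((-9 + 4) - 20))*21 = (22 + sqrt(-5 - 20))*21 = (22 + sqrt(-25))*21 = (22 + 5*I)*21 = 462 + 105*I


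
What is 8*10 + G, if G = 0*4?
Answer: 80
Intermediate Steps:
G = 0
8*10 + G = 8*10 + 0 = 80 + 0 = 80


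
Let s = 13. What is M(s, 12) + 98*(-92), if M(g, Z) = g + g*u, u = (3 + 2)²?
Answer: -8678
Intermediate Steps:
u = 25 (u = 5² = 25)
M(g, Z) = 26*g (M(g, Z) = g + g*25 = g + 25*g = 26*g)
M(s, 12) + 98*(-92) = 26*13 + 98*(-92) = 338 - 9016 = -8678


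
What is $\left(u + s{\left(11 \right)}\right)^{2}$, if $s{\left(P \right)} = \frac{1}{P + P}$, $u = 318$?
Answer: $\frac{48958009}{484} \approx 1.0115 \cdot 10^{5}$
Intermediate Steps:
$s{\left(P \right)} = \frac{1}{2 P}$
$\left(u + s{\left(11 \right)}\right)^{2} = \left(318 + \frac{1}{2 \cdot 11}\right)^{2} = \left(318 + \frac{1}{2} \cdot \frac{1}{11}\right)^{2} = \left(318 + \frac{1}{22}\right)^{2} = \left(\frac{6997}{22}\right)^{2} = \frac{48958009}{484}$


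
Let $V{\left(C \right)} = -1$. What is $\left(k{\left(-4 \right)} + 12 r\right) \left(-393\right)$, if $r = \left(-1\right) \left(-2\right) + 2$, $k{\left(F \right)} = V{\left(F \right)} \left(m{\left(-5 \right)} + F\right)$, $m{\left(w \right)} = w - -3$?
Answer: $-21222$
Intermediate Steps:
$m{\left(w \right)} = 3 + w$ ($m{\left(w \right)} = w + 3 = 3 + w$)
$k{\left(F \right)} = 2 - F$ ($k{\left(F \right)} = - (\left(3 - 5\right) + F) = - (-2 + F) = 2 - F$)
$r = 4$ ($r = 2 + 2 = 4$)
$\left(k{\left(-4 \right)} + 12 r\right) \left(-393\right) = \left(\left(2 - -4\right) + 12 \cdot 4\right) \left(-393\right) = \left(\left(2 + 4\right) + 48\right) \left(-393\right) = \left(6 + 48\right) \left(-393\right) = 54 \left(-393\right) = -21222$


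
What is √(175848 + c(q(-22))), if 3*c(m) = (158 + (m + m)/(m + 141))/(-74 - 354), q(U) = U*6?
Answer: √72478173770/642 ≈ 419.34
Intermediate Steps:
q(U) = 6*U
c(m) = -79/642 - m/(642*(141 + m)) (c(m) = ((158 + (m + m)/(m + 141))/(-74 - 354))/3 = ((158 + (2*m)/(141 + m))/(-428))/3 = ((158 + 2*m/(141 + m))*(-1/428))/3 = (-79/214 - m/(214*(141 + m)))/3 = -79/642 - m/(642*(141 + m)))
√(175848 + c(q(-22))) = √(175848 + (-11139 - 480*(-22))/(642*(141 + 6*(-22)))) = √(175848 + (-11139 - 80*(-132))/(642*(141 - 132))) = √(175848 + (1/642)*(-11139 + 10560)/9) = √(175848 + (1/642)*(⅑)*(-579)) = √(175848 - 193/1926) = √(338683055/1926) = √72478173770/642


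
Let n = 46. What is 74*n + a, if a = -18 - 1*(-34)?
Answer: 3420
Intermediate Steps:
a = 16 (a = -18 + 34 = 16)
74*n + a = 74*46 + 16 = 3404 + 16 = 3420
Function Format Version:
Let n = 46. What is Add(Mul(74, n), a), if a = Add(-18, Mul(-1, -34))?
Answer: 3420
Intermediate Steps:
a = 16 (a = Add(-18, 34) = 16)
Add(Mul(74, n), a) = Add(Mul(74, 46), 16) = Add(3404, 16) = 3420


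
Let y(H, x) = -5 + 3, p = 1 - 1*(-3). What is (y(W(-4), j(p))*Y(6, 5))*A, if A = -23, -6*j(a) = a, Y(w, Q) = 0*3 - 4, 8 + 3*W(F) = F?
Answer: -184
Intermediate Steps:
W(F) = -8/3 + F/3
Y(w, Q) = -4 (Y(w, Q) = 0 - 4 = -4)
p = 4 (p = 1 + 3 = 4)
j(a) = -a/6
y(H, x) = -2
(y(W(-4), j(p))*Y(6, 5))*A = -2*(-4)*(-23) = 8*(-23) = -184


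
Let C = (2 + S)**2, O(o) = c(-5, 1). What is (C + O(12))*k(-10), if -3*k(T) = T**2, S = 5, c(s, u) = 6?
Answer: -5500/3 ≈ -1833.3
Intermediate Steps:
O(o) = 6
C = 49 (C = (2 + 5)**2 = 7**2 = 49)
k(T) = -T**2/3
(C + O(12))*k(-10) = (49 + 6)*(-1/3*(-10)**2) = 55*(-1/3*100) = 55*(-100/3) = -5500/3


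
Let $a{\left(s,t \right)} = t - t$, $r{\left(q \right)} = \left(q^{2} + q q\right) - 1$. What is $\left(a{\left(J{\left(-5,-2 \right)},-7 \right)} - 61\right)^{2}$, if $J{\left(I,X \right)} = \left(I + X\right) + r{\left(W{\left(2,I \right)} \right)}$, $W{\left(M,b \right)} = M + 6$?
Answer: $3721$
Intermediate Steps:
$W{\left(M,b \right)} = 6 + M$
$r{\left(q \right)} = -1 + 2 q^{2}$ ($r{\left(q \right)} = \left(q^{2} + q^{2}\right) - 1 = 2 q^{2} - 1 = -1 + 2 q^{2}$)
$J{\left(I,X \right)} = 127 + I + X$ ($J{\left(I,X \right)} = \left(I + X\right) - \left(1 - 2 \left(6 + 2\right)^{2}\right) = \left(I + X\right) - \left(1 - 2 \cdot 8^{2}\right) = \left(I + X\right) + \left(-1 + 2 \cdot 64\right) = \left(I + X\right) + \left(-1 + 128\right) = \left(I + X\right) + 127 = 127 + I + X$)
$a{\left(s,t \right)} = 0$
$\left(a{\left(J{\left(-5,-2 \right)},-7 \right)} - 61\right)^{2} = \left(0 - 61\right)^{2} = \left(-61\right)^{2} = 3721$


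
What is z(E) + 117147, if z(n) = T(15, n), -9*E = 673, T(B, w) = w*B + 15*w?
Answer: 344711/3 ≈ 1.1490e+5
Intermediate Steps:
T(B, w) = 15*w + B*w (T(B, w) = B*w + 15*w = 15*w + B*w)
E = -673/9 (E = -⅑*673 = -673/9 ≈ -74.778)
z(n) = 30*n (z(n) = n*(15 + 15) = n*30 = 30*n)
z(E) + 117147 = 30*(-673/9) + 117147 = -6730/3 + 117147 = 344711/3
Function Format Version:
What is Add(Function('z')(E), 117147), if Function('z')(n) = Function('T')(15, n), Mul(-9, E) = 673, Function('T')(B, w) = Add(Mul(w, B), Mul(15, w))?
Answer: Rational(344711, 3) ≈ 1.1490e+5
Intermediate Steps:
Function('T')(B, w) = Add(Mul(15, w), Mul(B, w)) (Function('T')(B, w) = Add(Mul(B, w), Mul(15, w)) = Add(Mul(15, w), Mul(B, w)))
E = Rational(-673, 9) (E = Mul(Rational(-1, 9), 673) = Rational(-673, 9) ≈ -74.778)
Function('z')(n) = Mul(30, n) (Function('z')(n) = Mul(n, Add(15, 15)) = Mul(n, 30) = Mul(30, n))
Add(Function('z')(E), 117147) = Add(Mul(30, Rational(-673, 9)), 117147) = Add(Rational(-6730, 3), 117147) = Rational(344711, 3)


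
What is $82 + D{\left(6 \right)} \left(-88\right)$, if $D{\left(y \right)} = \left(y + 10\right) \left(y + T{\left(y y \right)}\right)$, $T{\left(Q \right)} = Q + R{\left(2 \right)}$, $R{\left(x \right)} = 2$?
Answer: $-61870$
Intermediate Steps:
$T{\left(Q \right)} = 2 + Q$ ($T{\left(Q \right)} = Q + 2 = 2 + Q$)
$D{\left(y \right)} = \left(10 + y\right) \left(2 + y + y^{2}\right)$ ($D{\left(y \right)} = \left(y + 10\right) \left(y + \left(2 + y y\right)\right) = \left(10 + y\right) \left(y + \left(2 + y^{2}\right)\right) = \left(10 + y\right) \left(2 + y + y^{2}\right)$)
$82 + D{\left(6 \right)} \left(-88\right) = 82 + \left(20 + 6^{3} + 11 \cdot 6^{2} + 12 \cdot 6\right) \left(-88\right) = 82 + \left(20 + 216 + 11 \cdot 36 + 72\right) \left(-88\right) = 82 + \left(20 + 216 + 396 + 72\right) \left(-88\right) = 82 + 704 \left(-88\right) = 82 - 61952 = -61870$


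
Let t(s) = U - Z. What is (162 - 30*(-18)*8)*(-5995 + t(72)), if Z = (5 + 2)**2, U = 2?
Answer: -27080244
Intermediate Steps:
Z = 49 (Z = 7**2 = 49)
t(s) = -47 (t(s) = 2 - 1*49 = 2 - 49 = -47)
(162 - 30*(-18)*8)*(-5995 + t(72)) = (162 - 30*(-18)*8)*(-5995 - 47) = (162 + 540*8)*(-6042) = (162 + 4320)*(-6042) = 4482*(-6042) = -27080244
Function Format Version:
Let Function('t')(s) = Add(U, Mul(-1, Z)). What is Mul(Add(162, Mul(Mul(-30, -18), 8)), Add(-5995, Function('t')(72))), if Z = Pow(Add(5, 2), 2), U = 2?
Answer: -27080244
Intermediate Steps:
Z = 49 (Z = Pow(7, 2) = 49)
Function('t')(s) = -47 (Function('t')(s) = Add(2, Mul(-1, 49)) = Add(2, -49) = -47)
Mul(Add(162, Mul(Mul(-30, -18), 8)), Add(-5995, Function('t')(72))) = Mul(Add(162, Mul(Mul(-30, -18), 8)), Add(-5995, -47)) = Mul(Add(162, Mul(540, 8)), -6042) = Mul(Add(162, 4320), -6042) = Mul(4482, -6042) = -27080244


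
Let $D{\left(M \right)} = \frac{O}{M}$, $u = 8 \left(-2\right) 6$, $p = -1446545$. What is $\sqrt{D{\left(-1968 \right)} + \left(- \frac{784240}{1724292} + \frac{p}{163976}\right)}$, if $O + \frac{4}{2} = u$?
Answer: $\frac{i \sqrt{538163539681873797398759}}{241509223014} \approx 3.0376 i$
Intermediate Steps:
$u = -96$ ($u = \left(-16\right) 6 = -96$)
$O = -98$ ($O = -2 - 96 = -98$)
$D{\left(M \right)} = - \frac{98}{M}$
$\sqrt{D{\left(-1968 \right)} + \left(- \frac{784240}{1724292} + \frac{p}{163976}\right)} = \sqrt{- \frac{98}{-1968} - \left(\frac{196060}{431073} + \frac{1446545}{163976}\right)} = \sqrt{\left(-98\right) \left(- \frac{1}{1968}\right) - \frac{655715627345}{70685626248}} = \sqrt{\frac{49}{984} - \frac{655715627345}{70685626248}} = \sqrt{- \frac{13370012117111}{1449055338084}} = \frac{i \sqrt{538163539681873797398759}}{241509223014}$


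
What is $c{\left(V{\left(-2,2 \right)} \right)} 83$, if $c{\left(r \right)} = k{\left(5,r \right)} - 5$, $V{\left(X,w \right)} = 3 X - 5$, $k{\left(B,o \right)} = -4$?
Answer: $-747$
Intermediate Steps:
$V{\left(X,w \right)} = -5 + 3 X$
$c{\left(r \right)} = -9$ ($c{\left(r \right)} = -4 - 5 = -9$)
$c{\left(V{\left(-2,2 \right)} \right)} 83 = \left(-9\right) 83 = -747$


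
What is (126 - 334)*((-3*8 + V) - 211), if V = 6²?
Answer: 41392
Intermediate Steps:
V = 36
(126 - 334)*((-3*8 + V) - 211) = (126 - 334)*((-3*8 + 36) - 211) = -208*((-24 + 36) - 211) = -208*(12 - 211) = -208*(-199) = 41392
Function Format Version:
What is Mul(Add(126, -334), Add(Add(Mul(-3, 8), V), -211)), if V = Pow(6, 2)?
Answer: 41392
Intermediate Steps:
V = 36
Mul(Add(126, -334), Add(Add(Mul(-3, 8), V), -211)) = Mul(Add(126, -334), Add(Add(Mul(-3, 8), 36), -211)) = Mul(-208, Add(Add(-24, 36), -211)) = Mul(-208, Add(12, -211)) = Mul(-208, -199) = 41392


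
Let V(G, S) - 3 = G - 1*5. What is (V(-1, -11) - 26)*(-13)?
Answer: 377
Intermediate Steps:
V(G, S) = -2 + G (V(G, S) = 3 + (G - 1*5) = 3 + (G - 5) = 3 + (-5 + G) = -2 + G)
(V(-1, -11) - 26)*(-13) = ((-2 - 1) - 26)*(-13) = (-3 - 26)*(-13) = -29*(-13) = 377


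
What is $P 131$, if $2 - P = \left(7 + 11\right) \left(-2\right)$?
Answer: $4978$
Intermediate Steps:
$P = 38$ ($P = 2 - \left(7 + 11\right) \left(-2\right) = 2 - 18 \left(-2\right) = 2 - -36 = 2 + 36 = 38$)
$P 131 = 38 \cdot 131 = 4978$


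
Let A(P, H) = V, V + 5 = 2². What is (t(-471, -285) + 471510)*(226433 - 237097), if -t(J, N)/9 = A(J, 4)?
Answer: -5028278616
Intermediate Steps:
V = -1 (V = -5 + 2² = -5 + 4 = -1)
A(P, H) = -1
t(J, N) = 9 (t(J, N) = -9*(-1) = 9)
(t(-471, -285) + 471510)*(226433 - 237097) = (9 + 471510)*(226433 - 237097) = 471519*(-10664) = -5028278616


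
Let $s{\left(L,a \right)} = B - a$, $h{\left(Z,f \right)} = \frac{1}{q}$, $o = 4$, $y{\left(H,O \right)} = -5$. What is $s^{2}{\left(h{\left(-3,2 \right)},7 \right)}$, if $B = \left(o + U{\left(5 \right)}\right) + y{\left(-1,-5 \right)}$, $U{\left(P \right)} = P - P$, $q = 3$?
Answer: $64$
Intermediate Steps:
$h{\left(Z,f \right)} = \frac{1}{3}$
$U{\left(P \right)} = 0$
$B = -1$ ($B = \left(4 + 0\right) - 5 = 4 - 5 = -1$)
$s{\left(L,a \right)} = -1 - a$
$s^{2}{\left(h{\left(-3,2 \right)},7 \right)} = \left(-1 - 7\right)^{2} = \left(-8\right)^{2} = 64$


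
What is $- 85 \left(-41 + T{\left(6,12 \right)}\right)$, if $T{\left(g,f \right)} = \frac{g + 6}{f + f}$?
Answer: $\frac{6885}{2} \approx 3442.5$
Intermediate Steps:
$T{\left(g,f \right)} = \frac{6 + g}{2 f}$
$- 85 \left(-41 + T{\left(6,12 \right)}\right) = - 85 \left(-41 + \frac{6 + 6}{2 \cdot 12}\right) = - 85 \left(-41 + \frac{1}{2} \cdot \frac{1}{12} \cdot 12\right) = - 85 \left(-41 + \frac{1}{2}\right) = \left(-85\right) \left(- \frac{81}{2}\right) = \frac{6885}{2}$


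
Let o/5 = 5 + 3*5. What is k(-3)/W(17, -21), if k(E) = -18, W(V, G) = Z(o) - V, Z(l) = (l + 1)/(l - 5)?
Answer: 855/757 ≈ 1.1295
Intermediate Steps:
o = 100 (o = 5*(5 + 3*5) = 5*(5 + 15) = 5*20 = 100)
Z(l) = (1 + l)/(-5 + l)
W(V, G) = 101/95 - V (W(V, G) = (1 + 100)/(-5 + 100) - V = 101/95 - V)
k(-3)/W(17, -21) = -18/(101/95 - 1*17) = -18/(101/95 - 17) = -18/(-1514/95) = -18*(-95/1514) = 855/757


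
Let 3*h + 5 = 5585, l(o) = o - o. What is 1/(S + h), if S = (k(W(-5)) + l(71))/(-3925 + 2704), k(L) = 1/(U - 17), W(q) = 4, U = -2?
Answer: 23199/43150141 ≈ 0.00053763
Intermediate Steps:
l(o) = 0
h = 1860 (h = -5/3 + (⅓)*5585 = -5/3 + 5585/3 = 1860)
k(L) = -1/19 (k(L) = 1/(-2 - 17) = 1/(-19) = -1/19)
S = 1/23199 (S = (-1/19 + 0)/(-3925 + 2704) = -1/19/(-1221) = -1/19*(-1/1221) = 1/23199 ≈ 4.3105e-5)
1/(S + h) = 1/(1/23199 + 1860) = 1/(43150141/23199) = 23199/43150141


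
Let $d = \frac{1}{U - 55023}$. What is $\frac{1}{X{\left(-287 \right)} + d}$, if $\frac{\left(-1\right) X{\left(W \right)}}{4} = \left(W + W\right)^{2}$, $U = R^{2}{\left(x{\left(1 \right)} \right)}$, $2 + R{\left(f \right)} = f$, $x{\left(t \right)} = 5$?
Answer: $- \frac{55014}{72503170657} \approx -7.5878 \cdot 10^{-7}$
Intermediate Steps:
$R{\left(f \right)} = -2 + f$
$U = 9$ ($U = \left(-2 + 5\right)^{2} = 3^{2} = 9$)
$X{\left(W \right)} = - 16 W^{2}$ ($X{\left(W \right)} = - 4 \left(W + W\right)^{2} = - 4 \left(2 W\right)^{2} = - 4 \cdot 4 W^{2} = - 16 W^{2}$)
$d = - \frac{1}{55014}$ ($d = \frac{1}{9 - 55023} = \frac{1}{-55014} = - \frac{1}{55014} \approx -1.8177 \cdot 10^{-5}$)
$\frac{1}{X{\left(-287 \right)} + d} = \frac{1}{- 16 \left(-287\right)^{2} - \frac{1}{55014}} = \frac{1}{\left(-16\right) 82369 - \frac{1}{55014}} = \frac{1}{-1317904 - \frac{1}{55014}} = \frac{1}{- \frac{72503170657}{55014}} = - \frac{55014}{72503170657}$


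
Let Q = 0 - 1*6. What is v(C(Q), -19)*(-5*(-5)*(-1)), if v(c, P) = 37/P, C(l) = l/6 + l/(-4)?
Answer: 925/19 ≈ 48.684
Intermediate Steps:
Q = -6 (Q = 0 - 6 = -6)
C(l) = -l/12 (C(l) = l*(1/6) + l*(-1/4) = l/6 - l/4 = -l/12)
v(C(Q), -19)*(-5*(-5)*(-1)) = (37/(-19))*(-5*(-5)*(-1)) = (37*(-1/19))*(25*(-1)) = -37/19*(-25) = 925/19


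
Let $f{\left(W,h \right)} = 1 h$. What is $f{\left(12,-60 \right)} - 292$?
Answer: $-352$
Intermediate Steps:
$f{\left(W,h \right)} = h$
$f{\left(12,-60 \right)} - 292 = -60 - 292 = -352$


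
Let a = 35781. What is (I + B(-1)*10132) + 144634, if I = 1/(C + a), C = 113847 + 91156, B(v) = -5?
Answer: 22627435617/240784 ≈ 93974.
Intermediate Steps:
C = 205003
I = 1/240784 (I = 1/(205003 + 35781) = 1/240784 ≈ 4.1531e-6)
(I + B(-1)*10132) + 144634 = (1/240784 - 5*10132) + 144634 = (1/240784 - 50660) + 144634 = -12198117439/240784 + 144634 = 22627435617/240784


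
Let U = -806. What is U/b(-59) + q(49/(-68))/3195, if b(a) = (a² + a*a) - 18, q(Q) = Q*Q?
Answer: -1498351/12926970 ≈ -0.11591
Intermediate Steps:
q(Q) = Q²
b(a) = -18 + 2*a² (b(a) = (a² + a²) - 18 = 2*a² - 18 = -18 + 2*a²)
U/b(-59) + q(49/(-68))/3195 = -806/(-18 + 2*(-59)²) + (49/(-68))²/3195 = -806/(-18 + 2*3481) + (49*(-1/68))²*(1/3195) = -806/(-18 + 6962) + (-49/68)²*(1/3195) = -806/6944 + (2401/4624)*(1/3195) = -806*1/6944 + 2401/14773680 = -13/112 + 2401/14773680 = -1498351/12926970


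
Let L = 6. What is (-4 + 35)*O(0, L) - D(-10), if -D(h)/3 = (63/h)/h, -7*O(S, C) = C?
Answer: -17277/700 ≈ -24.681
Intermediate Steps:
O(S, C) = -C/7
D(h) = -189/h² (D(h) = -3*63/h/h = -189/h²)
(-4 + 35)*O(0, L) - D(-10) = (-4 + 35)*(-⅐*6) - (-189)/(-10)² = 31*(-6/7) - (-189)/100 = -186/7 - 1*(-189/100) = -186/7 + 189/100 = -17277/700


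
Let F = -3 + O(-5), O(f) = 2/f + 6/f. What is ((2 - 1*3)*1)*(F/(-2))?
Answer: -23/10 ≈ -2.3000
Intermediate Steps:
O(f) = 8/f
F = -23/5 (F = -3 + 8/(-5) = -3 + 8*(-⅕) = -3 - 8/5 = -23/5 ≈ -4.6000)
((2 - 1*3)*1)*(F/(-2)) = ((2 - 1*3)*1)*(-23/5/(-2)) = ((2 - 3)*1)*(-23/5*(-½)) = -1*1*(23/10) = -1*23/10 = -23/10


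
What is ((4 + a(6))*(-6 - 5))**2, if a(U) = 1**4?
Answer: 3025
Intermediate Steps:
a(U) = 1
((4 + a(6))*(-6 - 5))**2 = ((4 + 1)*(-6 - 5))**2 = (5*(-11))**2 = (-55)**2 = 3025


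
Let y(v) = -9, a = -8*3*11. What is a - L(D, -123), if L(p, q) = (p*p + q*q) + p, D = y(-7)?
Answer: -15465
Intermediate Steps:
a = -264 (a = -24*11 = -264)
D = -9
L(p, q) = p + p² + q² (L(p, q) = (p² + q²) + p = p + p² + q²)
a - L(D, -123) = -264 - (-9 + (-9)² + (-123)²) = -264 - (-9 + 81 + 15129) = -264 - 1*15201 = -264 - 15201 = -15465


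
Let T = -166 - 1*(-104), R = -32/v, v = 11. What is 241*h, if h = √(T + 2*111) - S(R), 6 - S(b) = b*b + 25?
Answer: 800843/121 + 964*√10 ≈ 9667.0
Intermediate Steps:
R = -32/11 ≈ -2.9091
S(b) = -19 - b² (S(b) = 6 - (b*b + 25) = 6 - (b² + 25) = 6 - (25 + b²) = 6 + (-25 - b²) = -19 - b²)
T = -62 (T = -166 + 104 = -62)
h = 3323/121 + 4*√10 (h = √(-62 + 2*111) - (-19 - (-32/11)²) = √(-62 + 222) - (-19 - 1*1024/121) = √160 - (-19 - 1024/121) = 4*√10 - 1*(-3323/121) = 4*√10 + 3323/121 = 3323/121 + 4*√10 ≈ 40.112)
241*h = 241*(3323/121 + 4*√10) = 800843/121 + 964*√10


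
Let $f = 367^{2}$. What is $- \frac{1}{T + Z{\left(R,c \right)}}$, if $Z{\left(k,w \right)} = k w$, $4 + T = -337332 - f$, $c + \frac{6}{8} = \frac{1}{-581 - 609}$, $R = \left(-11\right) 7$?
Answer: $\frac{340}{160468843} \approx 2.1188 \cdot 10^{-6}$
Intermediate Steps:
$R = -77$
$f = 134689$
$c = - \frac{1787}{2380}$ ($c = - \frac{3}{4} + \frac{1}{-581 - 609} = - \frac{3}{4} + \frac{1}{-1190} = - \frac{3}{4} - \frac{1}{1190} = - \frac{1787}{2380} \approx -0.75084$)
$T = -472025$ ($T = -4 - 472021 = -472025$)
$- \frac{1}{T + Z{\left(R,c \right)}} = - \frac{1}{-472025 - - \frac{19657}{340}} = - \frac{1}{-472025 + \frac{19657}{340}} = - \frac{1}{- \frac{160468843}{340}} = \left(-1\right) \left(- \frac{340}{160468843}\right) = \frac{340}{160468843}$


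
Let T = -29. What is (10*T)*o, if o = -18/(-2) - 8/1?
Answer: -290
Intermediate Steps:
o = 1 (o = -18*(-½) - 8*1 = 9 - 8 = 1)
(10*T)*o = (10*(-29))*1 = -290*1 = -290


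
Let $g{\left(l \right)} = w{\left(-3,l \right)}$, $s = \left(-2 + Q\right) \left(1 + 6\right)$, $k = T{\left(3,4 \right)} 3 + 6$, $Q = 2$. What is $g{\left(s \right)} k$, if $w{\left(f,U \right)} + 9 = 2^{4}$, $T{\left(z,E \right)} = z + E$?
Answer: $189$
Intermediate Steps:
$T{\left(z,E \right)} = E + z$
$k = 27$ ($k = \left(4 + 3\right) 3 + 6 = 7 \cdot 3 + 6 = 21 + 6 = 27$)
$w{\left(f,U \right)} = 7$ ($w{\left(f,U \right)} = -9 + 2^{4} = -9 + 16 = 7$)
$s = 0$ ($s = \left(-2 + 2\right) \left(1 + 6\right) = 0 \cdot 7 = 0$)
$g{\left(l \right)} = 7$
$g{\left(s \right)} k = 7 \cdot 27 = 189$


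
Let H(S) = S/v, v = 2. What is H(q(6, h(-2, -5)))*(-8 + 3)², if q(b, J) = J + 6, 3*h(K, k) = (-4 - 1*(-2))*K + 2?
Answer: 100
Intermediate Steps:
h(K, k) = ⅔ - 2*K/3 (h(K, k) = ((-4 - 1*(-2))*K + 2)/3 = ((-4 + 2)*K + 2)/3 = (-2*K + 2)/3 = (2 - 2*K)/3 = ⅔ - 2*K/3)
q(b, J) = 6 + J
H(S) = S/2
H(q(6, h(-2, -5)))*(-8 + 3)² = ((6 + (⅔ - ⅔*(-2)))/2)*(-8 + 3)² = ((6 + (⅔ + 4/3))/2)*(-5)² = ((6 + 2)/2)*25 = ((½)*8)*25 = 4*25 = 100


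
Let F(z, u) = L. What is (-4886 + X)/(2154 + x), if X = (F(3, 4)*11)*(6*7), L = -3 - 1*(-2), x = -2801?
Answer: 5348/647 ≈ 8.2658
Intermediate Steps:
L = -1 (L = -3 + 2 = -1)
F(z, u) = -1
X = -462 (X = (-1*11)*(6*7) = -11*42 = -462)
(-4886 + X)/(2154 + x) = (-4886 - 462)/(2154 - 2801) = -5348/(-647) = -5348*(-1/647) = 5348/647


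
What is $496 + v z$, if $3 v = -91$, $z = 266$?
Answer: $- \frac{22718}{3} \approx -7572.7$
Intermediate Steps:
$v = - \frac{91}{3}$ ($v = \frac{1}{3} \left(-91\right) = - \frac{91}{3} \approx -30.333$)
$496 + v z = 496 - \frac{24206}{3} = - \frac{22718}{3}$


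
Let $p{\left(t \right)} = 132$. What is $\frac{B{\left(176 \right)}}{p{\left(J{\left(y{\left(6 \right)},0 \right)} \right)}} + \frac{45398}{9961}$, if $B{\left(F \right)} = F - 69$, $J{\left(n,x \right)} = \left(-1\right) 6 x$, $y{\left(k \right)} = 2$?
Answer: $\frac{7058363}{1314852} \approx 5.3682$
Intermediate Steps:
$J{\left(n,x \right)} = - 6 x$
$B{\left(F \right)} = -69 + F$
$\frac{B{\left(176 \right)}}{p{\left(J{\left(y{\left(6 \right)},0 \right)} \right)}} + \frac{45398}{9961} = \frac{-69 + 176}{132} + \frac{45398}{9961} = 107 \cdot \frac{1}{132} + 45398 \cdot \frac{1}{9961} = \frac{107}{132} + \frac{45398}{9961} = \frac{7058363}{1314852}$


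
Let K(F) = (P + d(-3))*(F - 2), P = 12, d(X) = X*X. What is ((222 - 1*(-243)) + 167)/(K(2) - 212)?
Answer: -158/53 ≈ -2.9811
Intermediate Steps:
d(X) = X²
K(F) = -42 + 21*F (K(F) = (12 + (-3)²)*(F - 2) = (12 + 9)*(-2 + F) = 21*(-2 + F) = -42 + 21*F)
((222 - 1*(-243)) + 167)/(K(2) - 212) = ((222 - 1*(-243)) + 167)/((-42 + 21*2) - 212) = ((222 + 243) + 167)/((-42 + 42) - 212) = (465 + 167)/(0 - 212) = 632/(-212) = 632*(-1/212) = -158/53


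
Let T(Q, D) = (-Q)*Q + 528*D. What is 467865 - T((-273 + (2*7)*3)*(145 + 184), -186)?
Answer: 5776414074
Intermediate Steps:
T(Q, D) = -Q**2 + 528*D
467865 - T((-273 + (2*7)*3)*(145 + 184), -186) = 467865 - (-((-273 + (2*7)*3)*(145 + 184))**2 + 528*(-186)) = 467865 - (-((-273 + 14*3)*329)**2 - 98208) = 467865 - (-((-273 + 42)*329)**2 - 98208) = 467865 - (-(-231*329)**2 - 98208) = 467865 - (-1*(-75999)**2 - 98208) = 467865 - (-1*5775848001 - 98208) = 467865 - (-5775848001 - 98208) = 467865 - 1*(-5775946209) = 467865 + 5775946209 = 5776414074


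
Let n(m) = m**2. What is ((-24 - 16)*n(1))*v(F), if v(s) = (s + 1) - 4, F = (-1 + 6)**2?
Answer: -880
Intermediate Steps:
F = 25 (F = 5**2 = 25)
v(s) = -3 + s (v(s) = (1 + s) - 4 = -3 + s)
((-24 - 16)*n(1))*v(F) = ((-24 - 16)*1**2)*(-3 + 25) = -40*1*22 = -40*22 = -880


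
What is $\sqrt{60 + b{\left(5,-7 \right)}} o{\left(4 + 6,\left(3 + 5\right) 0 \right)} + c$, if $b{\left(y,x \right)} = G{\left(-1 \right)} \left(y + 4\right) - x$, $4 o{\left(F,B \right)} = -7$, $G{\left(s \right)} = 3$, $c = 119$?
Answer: $119 - \frac{7 \sqrt{94}}{4} \approx 102.03$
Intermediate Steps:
$o{\left(F,B \right)} = - \frac{7}{4}$ ($o{\left(F,B \right)} = \frac{1}{4} \left(-7\right) = - \frac{7}{4}$)
$b{\left(y,x \right)} = 12 - x + 3 y$ ($b{\left(y,x \right)} = 3 \left(y + 4\right) - x = 3 \left(4 + y\right) - x = \left(12 + 3 y\right) - x = 12 - x + 3 y$)
$\sqrt{60 + b{\left(5,-7 \right)}} o{\left(4 + 6,\left(3 + 5\right) 0 \right)} + c = \sqrt{60 + \left(12 - -7 + 3 \cdot 5\right)} \left(- \frac{7}{4}\right) + 119 = \sqrt{60 + \left(12 + 7 + 15\right)} \left(- \frac{7}{4}\right) + 119 = \sqrt{60 + 34} \left(- \frac{7}{4}\right) + 119 = \sqrt{94} \left(- \frac{7}{4}\right) + 119 = - \frac{7 \sqrt{94}}{4} + 119 = 119 - \frac{7 \sqrt{94}}{4}$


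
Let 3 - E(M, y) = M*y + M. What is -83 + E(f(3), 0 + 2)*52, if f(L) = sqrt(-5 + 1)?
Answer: 73 - 312*I ≈ 73.0 - 312.0*I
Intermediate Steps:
f(L) = 2*I (f(L) = sqrt(-4) = 2*I)
E(M, y) = 3 - M - M*y (E(M, y) = 3 - (M*y + M) = 3 - (M + M*y) = 3 + (-M - M*y) = 3 - M - M*y)
-83 + E(f(3), 0 + 2)*52 = -83 + (3 - 2*I - 2*I*(0 + 2))*52 = -83 + (3 - 2*I - 1*2*I*2)*52 = -83 + (3 - 2*I - 4*I)*52 = -83 + (3 - 6*I)*52 = -83 + (156 - 312*I) = 73 - 312*I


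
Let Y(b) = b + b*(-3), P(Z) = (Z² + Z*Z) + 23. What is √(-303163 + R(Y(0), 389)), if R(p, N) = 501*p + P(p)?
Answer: 2*I*√75785 ≈ 550.58*I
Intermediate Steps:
P(Z) = 23 + 2*Z² (P(Z) = (Z² + Z²) + 23 = 2*Z² + 23 = 23 + 2*Z²)
Y(b) = -2*b (Y(b) = b - 3*b = -2*b)
R(p, N) = 23 + 2*p² + 501*p (R(p, N) = 501*p + (23 + 2*p²) = 23 + 2*p² + 501*p)
√(-303163 + R(Y(0), 389)) = √(-303163 + (23 + 2*(-2*0)² + 501*(-2*0))) = √(-303163 + (23 + 2*0² + 501*0)) = √(-303163 + (23 + 2*0 + 0)) = √(-303163 + (23 + 0 + 0)) = √(-303163 + 23) = √(-303140) = 2*I*√75785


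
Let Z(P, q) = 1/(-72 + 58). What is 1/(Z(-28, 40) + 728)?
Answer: 14/10191 ≈ 0.0013738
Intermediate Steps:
Z(P, q) = -1/14 (Z(P, q) = 1/(-14) = -1/14)
1/(Z(-28, 40) + 728) = 1/(-1/14 + 728) = 1/(10191/14) = 14/10191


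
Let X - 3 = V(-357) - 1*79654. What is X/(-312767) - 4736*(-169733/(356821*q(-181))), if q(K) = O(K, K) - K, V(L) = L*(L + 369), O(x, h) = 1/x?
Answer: 63857250618367/5022082516815 ≈ 12.715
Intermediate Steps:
V(L) = L*(369 + L)
X = -83935 (X = 3 + (-357*(369 - 357) - 1*79654) = 3 + (-357*12 - 79654) = 3 + (-4284 - 79654) = 3 - 83938 = -83935)
q(K) = 1/K - K
X/(-312767) - 4736*(-169733/(356821*q(-181))) = -83935/(-312767) - 4736*(-169733/(356821*(1/(-181) - 1*(-181)))) = -83935*(-1/312767) - 4736*(-169733/(356821*(-1/181 + 181))) = 83935/312767 - 4736/(32760/(181*(-169733/356821))) = 83935/312767 - 4736/((32760/181)*(-356821/169733)) = 83935/312767 - 4736/(-11689455960/30721673) = 83935/312767 - 4736*(-30721673/11689455960) = 83935/312767 + 18187230416/1461181995 = 63857250618367/5022082516815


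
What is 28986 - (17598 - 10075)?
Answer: 21463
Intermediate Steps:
28986 - (17598 - 10075) = 28986 - 1*7523 = 28986 - 7523 = 21463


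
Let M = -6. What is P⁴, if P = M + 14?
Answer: 4096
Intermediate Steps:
P = 8 (P = -6 + 14 = 8)
P⁴ = 8⁴ = 4096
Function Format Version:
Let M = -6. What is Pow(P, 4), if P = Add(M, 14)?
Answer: 4096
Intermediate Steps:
P = 8 (P = Add(-6, 14) = 8)
Pow(P, 4) = Pow(8, 4) = 4096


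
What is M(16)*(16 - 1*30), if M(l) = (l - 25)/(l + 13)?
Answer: 126/29 ≈ 4.3448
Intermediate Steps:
M(l) = (-25 + l)/(13 + l)
M(16)*(16 - 1*30) = ((-25 + 16)/(13 + 16))*(16 - 1*30) = (-9/29)*(16 - 30) = ((1/29)*(-9))*(-14) = -9/29*(-14) = 126/29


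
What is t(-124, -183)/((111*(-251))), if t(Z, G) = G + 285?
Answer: -34/9287 ≈ -0.0036610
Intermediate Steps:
t(Z, G) = 285 + G
t(-124, -183)/((111*(-251))) = (285 - 183)/((111*(-251))) = 102/(-27861) = 102*(-1/27861) = -34/9287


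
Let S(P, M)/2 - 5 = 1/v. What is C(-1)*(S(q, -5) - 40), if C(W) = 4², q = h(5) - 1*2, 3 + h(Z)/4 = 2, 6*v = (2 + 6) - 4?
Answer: -432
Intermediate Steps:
v = ⅔ (v = ((2 + 6) - 4)/6 = (8 - 4)/6 = (⅙)*4 = ⅔ ≈ 0.66667)
h(Z) = -4 (h(Z) = -12 + 4*2 = -12 + 8 = -4)
q = -6 (q = -4 - 1*2 = -4 - 2 = -6)
C(W) = 16
S(P, M) = 13 (S(P, M) = 10 + 2/(⅔) = 10 + 2*(3/2) = 10 + 3 = 13)
C(-1)*(S(q, -5) - 40) = 16*(13 - 40) = 16*(-27) = -432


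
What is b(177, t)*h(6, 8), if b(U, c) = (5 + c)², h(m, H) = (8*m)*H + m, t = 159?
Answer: 10489440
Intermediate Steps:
h(m, H) = m + 8*H*m (h(m, H) = 8*H*m + m = m + 8*H*m)
b(177, t)*h(6, 8) = (5 + 159)²*(6*(1 + 8*8)) = 164²*(6*(1 + 64)) = 26896*(6*65) = 26896*390 = 10489440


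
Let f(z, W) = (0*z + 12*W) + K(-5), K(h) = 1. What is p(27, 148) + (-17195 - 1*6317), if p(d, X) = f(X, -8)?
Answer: -23607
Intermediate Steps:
f(z, W) = 1 + 12*W (f(z, W) = (0*z + 12*W) + 1 = (0 + 12*W) + 1 = 12*W + 1 = 1 + 12*W)
p(d, X) = -95 (p(d, X) = 1 + 12*(-8) = 1 - 96 = -95)
p(27, 148) + (-17195 - 1*6317) = -95 + (-17195 - 1*6317) = -95 + (-17195 - 6317) = -95 - 23512 = -23607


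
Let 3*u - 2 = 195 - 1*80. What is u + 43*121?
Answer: 5242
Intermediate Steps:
u = 39 (u = 2/3 + (195 - 1*80)/3 = 2/3 + (195 - 80)/3 = 2/3 + (1/3)*115 = 2/3 + 115/3 = 39)
u + 43*121 = 39 + 43*121 = 39 + 5203 = 5242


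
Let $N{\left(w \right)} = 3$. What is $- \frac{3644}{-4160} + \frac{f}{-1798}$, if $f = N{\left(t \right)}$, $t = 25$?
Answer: $\frac{817429}{934960} \approx 0.87429$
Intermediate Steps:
$f = 3$
$- \frac{3644}{-4160} + \frac{f}{-1798} = - \frac{3644}{-4160} + \frac{3}{-1798} = \left(-3644\right) \left(- \frac{1}{4160}\right) + 3 \left(- \frac{1}{1798}\right) = \frac{911}{1040} - \frac{3}{1798} = \frac{817429}{934960}$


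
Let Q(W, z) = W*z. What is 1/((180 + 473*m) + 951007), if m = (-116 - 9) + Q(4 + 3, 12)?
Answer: 1/931794 ≈ 1.0732e-6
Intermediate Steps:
m = -41 (m = (-116 - 9) + (4 + 3)*12 = -125 + 7*12 = -125 + 84 = -41)
1/((180 + 473*m) + 951007) = 1/((180 + 473*(-41)) + 951007) = 1/((180 - 19393) + 951007) = 1/(-19213 + 951007) = 1/931794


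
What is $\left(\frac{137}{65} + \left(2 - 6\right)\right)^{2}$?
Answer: $\frac{15129}{4225} \approx 3.5808$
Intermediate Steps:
$\left(\frac{137}{65} + \left(2 - 6\right)\right)^{2} = \left(137 \cdot \frac{1}{65} + \left(2 - 6\right)\right)^{2} = \left(\frac{137}{65} - 4\right)^{2} = \left(- \frac{123}{65}\right)^{2} = \frac{15129}{4225}$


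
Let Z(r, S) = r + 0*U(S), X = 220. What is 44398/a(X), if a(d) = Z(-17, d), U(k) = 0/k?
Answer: -44398/17 ≈ -2611.6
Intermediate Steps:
U(k) = 0
Z(r, S) = r (Z(r, S) = r + 0*0 = r + 0 = r)
a(d) = -17
44398/a(X) = 44398/(-17) = 44398*(-1/17) = -44398/17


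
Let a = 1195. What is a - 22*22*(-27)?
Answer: 14263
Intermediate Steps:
a - 22*22*(-27) = 1195 - 22*22*(-27) = 1195 - 484*(-27) = 1195 - 1*(-13068) = 1195 + 13068 = 14263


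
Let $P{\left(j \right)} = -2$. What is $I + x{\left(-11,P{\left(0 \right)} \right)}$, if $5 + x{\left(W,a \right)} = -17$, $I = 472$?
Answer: $450$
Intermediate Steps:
$x{\left(W,a \right)} = -22$ ($x{\left(W,a \right)} = -5 - 17 = -22$)
$I + x{\left(-11,P{\left(0 \right)} \right)} = 472 - 22 = 450$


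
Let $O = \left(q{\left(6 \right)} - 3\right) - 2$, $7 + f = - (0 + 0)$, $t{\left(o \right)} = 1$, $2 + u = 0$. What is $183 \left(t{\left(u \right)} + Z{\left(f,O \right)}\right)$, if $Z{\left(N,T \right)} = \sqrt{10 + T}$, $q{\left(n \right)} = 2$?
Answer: $183 + 183 \sqrt{7} \approx 667.17$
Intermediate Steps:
$u = -2$ ($u = -2 + 0 = -2$)
$f = -7$ ($f = -7 - \left(0 + 0\right) = -7 - 0 = -7 + 0 = -7$)
$O = -3$ ($O = \left(2 - 3\right) - 2 = -1 - 2 = -3$)
$183 \left(t{\left(u \right)} + Z{\left(f,O \right)}\right) = 183 \left(1 + \sqrt{10 - 3}\right) = 183 \left(1 + \sqrt{7}\right) = 183 + 183 \sqrt{7}$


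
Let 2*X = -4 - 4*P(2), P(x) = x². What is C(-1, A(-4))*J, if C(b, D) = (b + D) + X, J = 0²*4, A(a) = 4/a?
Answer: 0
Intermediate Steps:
X = -10 (X = (-4 - 4*2²)/2 = (-4 - 4*4)/2 = (-4 - 16)/2 = (½)*(-20) = -10)
J = 0 (J = 0*4 = 0)
C(b, D) = -10 + D + b (C(b, D) = (b + D) - 10 = (D + b) - 10 = -10 + D + b)
C(-1, A(-4))*J = (-10 + 4/(-4) - 1)*0 = (-10 + 4*(-¼) - 1)*0 = (-10 - 1 - 1)*0 = -12*0 = 0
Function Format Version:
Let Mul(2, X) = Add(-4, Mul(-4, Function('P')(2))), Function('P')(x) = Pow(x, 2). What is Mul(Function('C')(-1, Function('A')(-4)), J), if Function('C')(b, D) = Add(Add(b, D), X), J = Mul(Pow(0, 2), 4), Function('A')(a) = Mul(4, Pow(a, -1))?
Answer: 0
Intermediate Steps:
X = -10 (X = Mul(Rational(1, 2), Add(-4, Mul(-4, Pow(2, 2)))) = Mul(Rational(1, 2), Add(-4, Mul(-4, 4))) = Mul(Rational(1, 2), Add(-4, -16)) = Mul(Rational(1, 2), -20) = -10)
J = 0 (J = Mul(0, 4) = 0)
Function('C')(b, D) = Add(-10, D, b) (Function('C')(b, D) = Add(Add(b, D), -10) = Add(Add(D, b), -10) = Add(-10, D, b))
Mul(Function('C')(-1, Function('A')(-4)), J) = Mul(Add(-10, Mul(4, Pow(-4, -1)), -1), 0) = Mul(Add(-10, Mul(4, Rational(-1, 4)), -1), 0) = Mul(Add(-10, -1, -1), 0) = Mul(-12, 0) = 0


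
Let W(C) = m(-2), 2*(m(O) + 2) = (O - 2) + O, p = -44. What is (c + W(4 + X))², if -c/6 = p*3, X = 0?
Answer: 619369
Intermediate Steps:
c = 792 (c = -(-264)*3 = -6*(-132) = 792)
m(O) = -3 + O (m(O) = -2 + ((O - 2) + O)/2 = -2 + ((-2 + O) + O)/2 = -2 + (-2 + 2*O)/2 = -2 + (-1 + O) = -3 + O)
W(C) = -5 (W(C) = -3 - 2 = -5)
(c + W(4 + X))² = (792 - 5)² = 787² = 619369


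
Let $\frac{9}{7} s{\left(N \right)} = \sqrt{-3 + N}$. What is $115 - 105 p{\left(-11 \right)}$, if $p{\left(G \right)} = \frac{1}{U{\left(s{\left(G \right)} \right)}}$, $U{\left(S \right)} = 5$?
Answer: $94$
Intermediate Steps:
$s{\left(N \right)} = \frac{7 \sqrt{-3 + N}}{9}$
$p{\left(G \right)} = \frac{1}{5}$
$115 - 105 p{\left(-11 \right)} = 115 - 21 = 94$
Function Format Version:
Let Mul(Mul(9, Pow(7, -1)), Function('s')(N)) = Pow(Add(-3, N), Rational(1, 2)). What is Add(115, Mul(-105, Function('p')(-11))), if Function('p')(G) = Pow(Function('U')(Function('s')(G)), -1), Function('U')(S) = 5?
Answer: 94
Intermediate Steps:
Function('s')(N) = Mul(Rational(7, 9), Pow(Add(-3, N), Rational(1, 2)))
Function('p')(G) = Rational(1, 5) (Function('p')(G) = Pow(5, -1) = Rational(1, 5))
Add(115, Mul(-105, Function('p')(-11))) = Add(115, Mul(-105, Rational(1, 5))) = Add(115, -21) = 94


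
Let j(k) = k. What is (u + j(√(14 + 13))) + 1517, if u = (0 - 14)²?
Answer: 1713 + 3*√3 ≈ 1718.2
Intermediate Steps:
u = 196 (u = (-14)² = 196)
(u + j(√(14 + 13))) + 1517 = (196 + √(14 + 13)) + 1517 = (196 + √27) + 1517 = (196 + 3*√3) + 1517 = 1713 + 3*√3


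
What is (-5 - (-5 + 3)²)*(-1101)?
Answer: 9909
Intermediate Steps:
(-5 - (-5 + 3)²)*(-1101) = (-5 - 1*(-2)²)*(-1101) = (-5 - 1*4)*(-1101) = (-5 - 4)*(-1101) = -9*(-1101) = 9909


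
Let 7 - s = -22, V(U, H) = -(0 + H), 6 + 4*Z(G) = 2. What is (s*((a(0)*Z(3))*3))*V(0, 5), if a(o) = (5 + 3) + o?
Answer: 3480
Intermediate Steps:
Z(G) = -1 (Z(G) = -3/2 + (1/4)*2 = -3/2 + 1/2 = -1)
a(o) = 8 + o
V(U, H) = -H
s = 29 (s = 7 - 1*(-22) = 7 + 22 = 29)
(s*((a(0)*Z(3))*3))*V(0, 5) = (29*(((8 + 0)*(-1))*3))*(-1*5) = (29*((8*(-1))*3))*(-5) = (29*(-8*3))*(-5) = (29*(-24))*(-5) = -696*(-5) = 3480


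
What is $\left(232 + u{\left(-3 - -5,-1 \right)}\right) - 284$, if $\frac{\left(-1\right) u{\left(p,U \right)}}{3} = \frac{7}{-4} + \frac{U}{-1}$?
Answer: $- \frac{199}{4} \approx -49.75$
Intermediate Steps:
$u{\left(p,U \right)} = \frac{21}{4} + 3 U$ ($u{\left(p,U \right)} = - 3 \left(\frac{7}{-4} + \frac{U}{-1}\right) = - 3 \left(7 \left(- \frac{1}{4}\right) + U \left(-1\right)\right) = - 3 \left(- \frac{7}{4} - U\right) = \frac{21}{4} + 3 U$)
$\left(232 + u{\left(-3 - -5,-1 \right)}\right) - 284 = \left(232 + \left(\frac{21}{4} + 3 \left(-1\right)\right)\right) - 284 = \left(232 + \left(\frac{21}{4} - 3\right)\right) - 284 = \left(232 + \frac{9}{4}\right) - 284 = \frac{937}{4} - 284 = - \frac{199}{4}$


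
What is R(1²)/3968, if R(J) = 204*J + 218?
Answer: 211/1984 ≈ 0.10635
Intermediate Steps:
R(J) = 218 + 204*J
R(1²)/3968 = (218 + 204*1²)/3968 = (218 + 204*1)*(1/3968) = (218 + 204)*(1/3968) = 422*(1/3968) = 211/1984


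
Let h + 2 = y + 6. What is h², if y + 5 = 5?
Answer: 16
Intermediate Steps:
y = 0 (y = -5 + 5 = 0)
h = 4 (h = -2 + (0 + 6) = -2 + 6 = 4)
h² = 4² = 16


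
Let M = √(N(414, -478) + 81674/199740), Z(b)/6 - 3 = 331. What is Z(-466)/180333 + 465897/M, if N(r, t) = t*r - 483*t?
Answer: 668/60111 + 465897*√328967103786990/3293953177 ≈ 2565.4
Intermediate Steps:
Z(b) = 2004 (Z(b) = 18 + 6*331 = 18 + 1986 = 2004)
N(r, t) = -483*t + r*t (N(r, t) = r*t - 483*t = -483*t + r*t)
M = √328967103786990/99870 (M = √(-478*(-483 + 414) + 81674/199740) = √(-478*(-69) + 81674*(1/199740)) = √(32982 + 40837/99870) = √(3293953177/99870) = √328967103786990/99870 ≈ 181.61)
Z(-466)/180333 + 465897/M = 2004/180333 + 465897/((√328967103786990/99870)) = 2004*(1/180333) + 465897*(√328967103786990/3293953177) = 668/60111 + 465897*√328967103786990/3293953177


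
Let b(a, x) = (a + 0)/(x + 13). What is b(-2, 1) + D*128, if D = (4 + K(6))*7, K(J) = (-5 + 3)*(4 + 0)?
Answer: -25089/7 ≈ -3584.1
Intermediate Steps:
K(J) = -8 (K(J) = -2*4 = -8)
b(a, x) = a/(13 + x)
D = -28 (D = (4 - 8)*7 = -4*7 = -28)
b(-2, 1) + D*128 = -2/(13 + 1) - 28*128 = -2/14 - 3584 = -2*1/14 - 3584 = -⅐ - 3584 = -25089/7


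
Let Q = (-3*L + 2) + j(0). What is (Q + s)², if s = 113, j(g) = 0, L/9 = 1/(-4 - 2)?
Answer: 57121/4 ≈ 14280.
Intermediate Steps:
L = -3/2 (L = 9/(-4 - 2) = 9/(-6) = 9*(-⅙) = -3/2 ≈ -1.5000)
Q = 13/2 (Q = (-3*(-3/2) + 2) + 0 = (9/2 + 2) + 0 = 13/2 + 0 = 13/2 ≈ 6.5000)
(Q + s)² = (13/2 + 113)² = (239/2)² = 57121/4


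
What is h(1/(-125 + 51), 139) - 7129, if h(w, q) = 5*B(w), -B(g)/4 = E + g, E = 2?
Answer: -265243/37 ≈ -7168.7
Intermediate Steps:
B(g) = -8 - 4*g (B(g) = -4*(2 + g) = -8 - 4*g)
h(w, q) = -40 - 20*w (h(w, q) = 5*(-8 - 4*w) = -40 - 20*w)
h(1/(-125 + 51), 139) - 7129 = (-40 - 20/(-125 + 51)) - 7129 = (-40 - 20/(-74)) - 7129 = (-40 - 20*(-1/74)) - 7129 = (-40 + 10/37) - 7129 = -1470/37 - 7129 = -265243/37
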